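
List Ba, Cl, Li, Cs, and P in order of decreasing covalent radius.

Li is in period 2, group 1; P is in period 3, group 15; Cl is in period 3, group 17; Cs is in period 6, group 1; Ba is in period 6, group 2.
Atomic radius shrinks across a period as nuclear charge pulls the same shell inward, and grows down a group as new shells are added.
These span different periods and groups, so the two trends combine.
P > Cl: P lies to the left of Cl in period 3, so the across-period effect alone puts P larger.
Li > P: the two effects oppose for this pair; the across-period effect wins (133 vs 111 pm).
Ba > Li: the two effects oppose for this pair; the down-group effect wins (196 vs 133 pm).
Cs > Ba: Cs lies to the left of Ba in period 6, so the across-period effect alone puts Cs larger.
For reference (pm): Li 133, P 111, Cl 99, Cs 232, Ba 196.
So from largest to smallest: Cs > Ba > Li > P > Cl.

Cs > Ba > Li > P > Cl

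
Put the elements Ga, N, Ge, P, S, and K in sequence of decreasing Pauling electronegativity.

N > S > P > Ge > Ga > K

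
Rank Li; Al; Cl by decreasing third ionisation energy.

Li, Cl, Al

After 2 electrons have been removed, what remains? Li²⁺ is already 1 electron into the core; Al²⁺ still has 1 valence electron; Cl²⁺ still has 5 valence electrons.
Core electrons are held far more tightly than valence electrons, so Li tops the IE_3 order.
Valence configurations: Al²⁺ [Ne]3s¹, Cl²⁺ [Ne]3s²3p³.
Tabulated IE_3 (kJ/mol): Li 11815, Al 2745, Cl 3822.
Hence IE_3: Al < Cl < Li.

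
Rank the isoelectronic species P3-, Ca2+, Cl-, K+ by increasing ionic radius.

All of these have 18 electrons, so size is governed by nuclear charge alone: the more protons, the stronger the pull on the same electron cloud, and the smaller the ion.
Nuclear charges: Ca2+ (Z=20), K+ (Z=19), Cl- (Z=17), P3- (Z=15).
Smallest to largest: Ca2+ < K+ < Cl- < P3-.

Ca2+, K+, Cl-, P3-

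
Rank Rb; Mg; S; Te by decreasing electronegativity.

Mg is in period 3, group 2; S is in period 3, group 16; Rb is in period 5, group 1; Te is in period 5, group 16.
Atoms toward the upper right of the periodic table pull bonding electrons most strongly.
Here both period and group differ, so the two effects have to be weighed against each other.
Mg > Rb: relative to Rb, both the across-period and down-group shifts push Mg's electronegativity up.
Te > Mg: period and group pull opposite ways; the across-period shift dominates (2.10 vs 1.31).
S > Te: S sits above Te in group 16, so the down-group effect alone puts S higher.
Approximate values (Pauling): Mg 1.31, S 2.58, Rb 0.82, Te 2.10.
So from highest to lowest: S > Te > Mg > Rb.

S, Te, Mg, Rb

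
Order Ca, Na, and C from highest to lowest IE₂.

Na > C > Ca

Consider each +1 ion: Ca⁺ still has 1 valence electron; Na⁺ is the bare [Ne] core; C⁺ still has 3 valence electrons.
Breaking into a closed-shell core is much more expensive than removing a leftover valence electron — Na has the largest IE_2 here.
Valence configurations: Ca⁺ [Ar]4s¹, C⁺ [He]2s²2p¹.
Approximate IE_2 values (kJ/mol): Ca 1145, Na 4562, C 2353.
Hence IE_2: Ca < C < Na.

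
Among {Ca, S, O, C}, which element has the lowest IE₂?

Ca

Consider each +1 ion: Ca⁺ still has 1 valence electron; S⁺ still has 5 valence electrons; O⁺ still has 5 valence electrons; C⁺ still has 3 valence electrons.
All are still removing valence electrons, so compare the +1 ions as you would atoms: IE_2 generally rises across a period (higher Z_eff) and falls down a group (larger shell), subject to the usual subshell exceptions.
Valence configurations: Ca⁺ [Ar]4s¹, S⁺ [Ne]3s²3p³, O⁺ [He]2s²2p³, C⁺ [He]2s²2p¹.
Approximate IE_2 values (kJ/mol): Ca 1145, S 2252, O 3388, C 2353.
Overall IE_2 order: Ca < S < C < O.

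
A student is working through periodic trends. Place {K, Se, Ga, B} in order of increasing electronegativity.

B is in period 2, group 13; K is in period 4, group 1; Ga is in period 4, group 13; Se is in period 4, group 16.
Atoms toward the upper right of the periodic table pull bonding electrons most strongly.
Neither a single period nor a single group — weigh both effects.
Ga > K: Ga lies to the right of K in period 4, so the across-period effect alone puts Ga higher.
B > Ga: they share group 13; the group trend gives B the larger value.
Se > B: period and group pull opposite ways; the across-period shift dominates (2.55 vs 2.04).
Tabulated electronegativity (Pauling): B 2.04, K 0.82, Ga 1.81, Se 2.55.
So from lowest to highest: K < Ga < B < Se.

K < Ga < B < Se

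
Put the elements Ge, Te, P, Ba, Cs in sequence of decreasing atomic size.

Cs > Ba > Te > Ge > P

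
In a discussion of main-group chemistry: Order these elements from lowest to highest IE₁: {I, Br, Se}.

Removing the outermost electron gets harder across a period and easier down a group.
Here both period and group differ, so the two effects have to be weighed against each other.
I > Se: period and group pull opposite ways; the across-period shift dominates (1008 vs 941 kJ/mol).
Br > I: they share group 17; the group trend gives Br the larger value.
For reference (kJ/mol): Se 941, Br 1140, I 1008.
So from lowest to highest: Se < I < Br.

Se < I < Br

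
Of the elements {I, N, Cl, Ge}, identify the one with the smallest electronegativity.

Ge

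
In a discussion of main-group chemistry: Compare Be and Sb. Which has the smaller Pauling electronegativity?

Be is in period 2, group 2; Sb is in period 5, group 15.
EN rises left→right (higher Z_eff, smaller atoms) and falls top→bottom (larger, more shielded atoms).
Here both period and group differ, so the two effects have to be weighed against each other.
Sb > Be: the two effects oppose for this pair; the across-period effect wins (2.05 vs 1.57).
Approximate values (Pauling): Be 1.57, Sb 2.05.
So Be has the smaller Pauling electronegativity (Be < Sb).

Be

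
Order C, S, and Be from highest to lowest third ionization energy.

Be > C > S

After 2 electrons have been removed, what remains? C²⁺ still has 2 valence electrons; S²⁺ still has 4 valence electrons; Be²⁺ is the bare [He] core.
Core electrons are held far more tightly than valence electrons, so Be tops the IE_3 order.
Valence configurations: C²⁺ [He]2s², S²⁺ [Ne]3s²3p².
Approximate IE_3 values (kJ/mol): C 4620, S 3357, Be 14849.
Putting it together, IE_3: S < C < Be.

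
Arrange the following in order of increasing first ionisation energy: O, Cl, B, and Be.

B < Be < Cl < O

Be is in period 2, group 2; B is in period 2, group 13; O is in period 2, group 16; Cl is in period 3, group 17.
Removing the outermost electron gets harder across a period and easier down a group.
Neither a single period nor a single group — weigh both effects.
Be > B: this pair runs against the simple trend — see the exception note.
Cl > Be: period and group pull opposite ways; the across-period shift dominates (1251 vs 900 kJ/mol).
O > Cl: period and group pull opposite ways; the down-group shift dominates (1314 vs 1251 kJ/mol).
Note the exception: Be has a higher first ionization energy than B, contrary to the simple trend — removing B's lone 2p electron is easier than breaking Be's filled 2s².
For reference (kJ/mol): Be 900, B 801, O 1314, Cl 1251.
So from lowest to highest: B < Be < Cl < O.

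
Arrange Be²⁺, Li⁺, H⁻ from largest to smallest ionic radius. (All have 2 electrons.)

H⁻ > Li⁺ > Be²⁺

All of these have 2 electrons, so size is governed by nuclear charge alone: the more protons, the stronger the pull on the same electron cloud, and the smaller the ion.
Nuclear charges: Be²⁺ (Z=4), Li⁺ (Z=3), H⁻ (Z=1).
Largest to smallest: H⁻ > Li⁺ > Be²⁺.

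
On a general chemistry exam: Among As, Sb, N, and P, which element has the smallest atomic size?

N is in period 2, group 15; P is in period 3, group 15; As is in period 4, group 15; Sb is in period 5, group 15.
Atomic radius shrinks across a period as nuclear charge pulls the same shell inward, and grows down a group as new shells are added.
All are in group 15, so atomic radius increases down the group.
The smallest atomic size among these belongs to N.

N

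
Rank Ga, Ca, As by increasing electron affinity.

Ca < Ga < As

Adding an electron releases more energy for atoms nearer the top right (short of the noble gases).
All lie in period 4, so electron affinity increases left to right.
So from lowest to highest: Ca < Ga < As.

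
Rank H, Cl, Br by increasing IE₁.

H is in period 1, group 1; Cl is in period 3, group 17; Br is in period 4, group 17.
First ionization energy rises across a period (greater Z_eff holds electrons more tightly) and falls down a group (valence electrons are farther from the nucleus).
These span different periods and groups, so the two trends combine.
Cl > Br: they share group 17; the group trend gives Cl the larger value.
H > Cl: period and group pull opposite ways; the down-group shift dominates (1312 vs 1251 kJ/mol).
Approximate values (kJ/mol): H 1312, Cl 1251, Br 1140.
So from lowest to highest: Br < Cl < H.

Br < Cl < H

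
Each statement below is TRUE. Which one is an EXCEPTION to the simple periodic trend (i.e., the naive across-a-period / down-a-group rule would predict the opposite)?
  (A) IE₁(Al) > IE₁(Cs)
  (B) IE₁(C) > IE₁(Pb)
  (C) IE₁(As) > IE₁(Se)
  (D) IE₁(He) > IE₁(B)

(C)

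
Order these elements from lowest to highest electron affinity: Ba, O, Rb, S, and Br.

O is in period 2, group 16; S is in period 3, group 16; Br is in period 4, group 17; Rb is in period 5, group 1; Ba is in period 6, group 2.
Adding an electron releases more energy for atoms nearer the top right (short of the noble gases).
Here both period and group differ, so the two effects have to be weighed against each other.
Rb > Ba: the two effects oppose for this pair; the down-group effect wins (47 vs 14 kJ/mol).
O > Rb: relative to Rb, both the across-period and down-group shifts push O's electron affinity up.
S > O: this pair runs against the simple trend — see the exception note.
Br > S: period and group pull opposite ways; the across-period shift dominates (325 vs 200 kJ/mol).
Note the exception: S has a higher electron affinity than O, contrary to the simple trend — the compact 2p subshell of O repels the added electron more than S's larger 3p does.
Approximate values (kJ/mol): O 141, S 200, Br 325, Rb 47, Ba 14.
So from lowest to highest: Ba < Rb < O < S < Br.

Ba < Rb < O < S < Br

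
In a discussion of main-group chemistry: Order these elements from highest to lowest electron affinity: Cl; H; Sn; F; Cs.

H is in period 1, group 1; F is in period 2, group 17; Cl is in period 3, group 17; Sn is in period 5, group 14; Cs is in period 6, group 1.
Electron affinity generally becomes more exothermic across a period toward the halogens and less exothermic down a group.
Here both period and group differ, so the two effects have to be weighed against each other.
H > Cs: H sits above Cs in group 1, so the down-group effect alone puts H higher.
Sn > H: the two effects oppose for this pair; the across-period effect wins (107 vs 73 kJ/mol).
F > Sn: relative to Sn, both the across-period and down-group shifts push F's electron affinity up.
Cl > F: this pair runs against the simple trend — see the exception note.
Note the exception: Cl has a higher electron affinity than F, contrary to the simple trend — F's small 2p subshell makes the incoming electron feel strong e⁻–e⁻ repulsion, so Cl actually releases more energy on gaining an electron.
Tabulated electron affinity (kJ/mol): H 73, F 328, Cl 349, Sn 107, Cs 46.
So from highest to lowest: Cl > F > Sn > H > Cs.

Cl > F > Sn > H > Cs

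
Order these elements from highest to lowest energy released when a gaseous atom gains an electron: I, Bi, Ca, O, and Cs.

O is in period 2, group 16; Ca is in period 4, group 2; I is in period 5, group 17; Cs is in period 6, group 1; Bi is in period 6, group 15.
EA tends to increase across a period and decrease down a group, though the pattern is less regular than for IE or radius.
Here both period and group differ, so the two effects have to be weighed against each other.
Cs > Ca: this pair runs against the simple trend — see the exception note.
Bi > Cs: both are in period 6; the period trend gives Bi the larger value.
O > Bi: relative to Bi, both the across-period and down-group shifts push O's electron affinity up.
I > O: the two effects oppose for this pair; the across-period effect wins (295 vs 141 kJ/mol).
Note the exception: Cs has a higher electron affinity than Ca, contrary to the simple trend — adding an electron to Ca (ns²) has to open a new, higher-energy np subshell, which is unfavourable.
Tabulated electron affinity (kJ/mol): O 141, Ca 2, I 295, Cs 46, Bi 91.
So from highest to lowest: I > O > Bi > Cs > Ca.

I, O, Bi, Cs, Ca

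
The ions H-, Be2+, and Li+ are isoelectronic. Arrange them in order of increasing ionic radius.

Be2+ < Li+ < H-

All of these have 2 electrons, so size is governed by nuclear charge alone: the more protons, the stronger the pull on the same electron cloud, and the smaller the ion.
Nuclear charges: Be2+ (Z=4), Li+ (Z=3), H- (Z=1).
Smallest to largest: Be2+ < Li+ < H-.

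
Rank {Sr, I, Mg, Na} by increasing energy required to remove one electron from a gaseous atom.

Removing the outermost electron gets harder across a period and easier down a group.
Neither a single period nor a single group — weigh both effects.
Sr > Na: the two effects oppose for this pair; the across-period effect wins (550 vs 496 kJ/mol).
Mg > Sr: Mg sits above Sr in group 2, so the down-group effect alone puts Mg higher.
I > Mg: period and group pull opposite ways; the across-period shift dominates (1008 vs 738 kJ/mol).
Tabulated first ionization energy (kJ/mol): Na 496, Mg 738, Sr 550, I 1008.
So from lowest to highest: Na < Sr < Mg < I.

Na < Sr < Mg < I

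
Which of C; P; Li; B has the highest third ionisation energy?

Li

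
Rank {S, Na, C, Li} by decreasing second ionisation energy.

Li > Na > C > S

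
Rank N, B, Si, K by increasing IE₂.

Consider each +1 ion: N⁺ still has 4 valence electrons; B⁺ still has 2 valence electrons; Si⁺ still has 3 valence electrons; K⁺ is the bare [Ar] core.
Breaking into a closed-shell core is much more expensive than removing a leftover valence electron — K has the largest IE_2 here.
Valence configurations: N⁺ [He]2s²2p², B⁺ [He]2s², Si⁺ [Ne]3s²3p¹.
Approximate IE_2 values (kJ/mol): N 2856, B 2427, Si 1577, K 3052.
Hence IE_2: Si < B < N < K.

Si < B < N < K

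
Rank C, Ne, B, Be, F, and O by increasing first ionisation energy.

B < Be < C < O < F < Ne

Be is in period 2, group 2; B is in period 2, group 13; C is in period 2, group 14; O is in period 2, group 16; F is in period 2, group 17; Ne is in period 2, group 18.
First ionization energy rises across a period (greater Z_eff holds electrons more tightly) and falls down a group (valence electrons are farther from the nucleus).
All lie in period 2; the across-period trend (first ionization energy increases left to right) applies, with the exception below.
Note the exception: Be has a higher first ionization energy than B, contrary to the simple trend — removing B's lone 2p electron is easier than breaking Be's filled 2s².
Tabulated first ionization energy (kJ/mol): Be 900, B 801, C 1086, O 1314, F 1681, Ne 2081.
So from lowest to highest: B < Be < C < O < F < Ne.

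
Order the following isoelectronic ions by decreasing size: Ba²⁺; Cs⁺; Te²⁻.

All of these have 54 electrons, so size is governed by nuclear charge alone: the more protons, the stronger the pull on the same electron cloud, and the smaller the ion.
Nuclear charges: Ba²⁺ (Z=56), Cs⁺ (Z=55), Te²⁻ (Z=52).
Largest to smallest: Te²⁻ > Cs⁺ > Ba²⁺.

Te²⁻ > Cs⁺ > Ba²⁺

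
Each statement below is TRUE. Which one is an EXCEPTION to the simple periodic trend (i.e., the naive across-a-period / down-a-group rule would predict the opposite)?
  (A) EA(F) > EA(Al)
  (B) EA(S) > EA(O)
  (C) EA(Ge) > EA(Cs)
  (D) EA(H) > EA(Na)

The general trend: electron affinity increases across a period and decreases down a group.
(A) F (period 2, group 17) vs Al (period 3, group 13): the stated order agrees with the simple trend.
(B) S (period 3, group 16) vs O (period 2, group 16): the stated order contradicts the simple trend.
(C) Ge (period 4, group 14) vs Cs (period 6, group 1): the stated order agrees with the simple trend.
(D) H (period 1, group 1) vs Na (period 3, group 1): the stated order agrees with the simple trend.
The exception is (B): the compact 2p subshell of O repels the added electron more than S's larger 3p does.

(B)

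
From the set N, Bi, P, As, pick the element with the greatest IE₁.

N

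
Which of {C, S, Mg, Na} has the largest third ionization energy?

The third ionization energy removes an electron from the +2 ion. For each element: C²⁺ still has 2 valence electrons; S²⁺ still has 4 valence electrons; Mg²⁺ is the bare [Ne] core; Na²⁺ is already 1 electron into the core.
Core electrons are held far more tightly than valence electrons, so Na and Mg top the IE_3 order.
Valence configurations: C²⁺ [He]2s², S²⁺ [Ne]3s²3p².
Tabulated IE_3 (kJ/mol): C 4620, S 3357, Mg 7733, Na 6910.
So the third ionization energies run S < C < Na < Mg.

Mg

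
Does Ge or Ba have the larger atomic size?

Ba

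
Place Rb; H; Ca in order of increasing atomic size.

H < Ca < Rb

H is in period 1, group 1; Ca is in period 4, group 2; Rb is in period 5, group 1.
Atomic radius shrinks across a period as nuclear charge pulls the same shell inward, and grows down a group as new shells are added.
Here both period and group differ, so the two effects have to be weighed against each other.
Ca > H: the two effects oppose for this pair; the down-group effect wins (171 vs 32 pm).
Rb > Ca: relative to Ca, both the across-period and down-group shifts push Rb's atomic radius up.
Approximate values (pm): H 32, Ca 171, Rb 210.
So from smallest to largest: H < Ca < Rb.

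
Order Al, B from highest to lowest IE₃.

B, Al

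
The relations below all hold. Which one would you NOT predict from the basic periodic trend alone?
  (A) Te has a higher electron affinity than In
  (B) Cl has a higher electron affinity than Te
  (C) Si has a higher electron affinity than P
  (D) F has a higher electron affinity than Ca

(C)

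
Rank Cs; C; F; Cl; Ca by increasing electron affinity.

Ca < Cs < C < F < Cl

C is in period 2, group 14; F is in period 2, group 17; Cl is in period 3, group 17; Ca is in period 4, group 2; Cs is in period 6, group 1.
Atoms with high Z_eff and room in the valence shell (especially the halogens) have the most exothermic electron affinities.
Here both period and group differ, so the two effects have to be weighed against each other.
Cs > Ca: this pair runs against the simple trend — see the exception note.
C > Cs: both effects reinforce here, so C is clearly the higher of the two.
F > C: both are in period 2; the period trend gives F the larger value.
Cl > F: this pair runs against the simple trend — see the exception note.
Note the exception: Cs has a higher electron affinity than Ca, contrary to the simple trend — adding an electron to Ca (ns²) has to open a new, higher-energy np subshell, which is unfavourable.
Note the exception: Cl has a higher electron affinity than F, contrary to the simple trend — F's small 2p subshell makes the incoming electron feel strong e⁻–e⁻ repulsion, so Cl actually releases more energy on gaining an electron.
For reference (kJ/mol): C 122, F 328, Cl 349, Ca 2, Cs 46.
So from lowest to highest: Ca < Cs < C < F < Cl.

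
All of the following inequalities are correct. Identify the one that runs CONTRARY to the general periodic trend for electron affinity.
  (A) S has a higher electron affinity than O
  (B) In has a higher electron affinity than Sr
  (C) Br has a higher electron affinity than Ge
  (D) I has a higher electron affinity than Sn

(A)

The general trend: electron affinity increases across a period and decreases down a group.
(A) S (period 3, group 16) vs O (period 2, group 16): the stated order contradicts the simple trend.
(B) In (period 5, group 13) vs Sr (period 5, group 2): the stated order agrees with the simple trend.
(C) Br (period 4, group 17) vs Ge (period 4, group 14): the stated order agrees with the simple trend.
(D) I (period 5, group 17) vs Sn (period 5, group 14): the stated order agrees with the simple trend.
The exception is (A): the compact 2p subshell of O repels the added electron more than S's larger 3p does.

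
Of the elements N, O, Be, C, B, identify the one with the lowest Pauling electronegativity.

Be is in period 2, group 2; B is in period 2, group 13; C is in period 2, group 14; N is in period 2, group 15; O is in period 2, group 16.
EN rises left→right (higher Z_eff, smaller atoms) and falls top→bottom (larger, more shielded atoms).
All lie in period 2, so electronegativity increases left to right.
The lowest Pauling electronegativity among these belongs to Be.

Be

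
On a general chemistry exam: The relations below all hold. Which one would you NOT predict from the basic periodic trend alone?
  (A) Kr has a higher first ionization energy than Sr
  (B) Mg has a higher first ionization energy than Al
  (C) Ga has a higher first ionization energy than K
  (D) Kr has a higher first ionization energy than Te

(B)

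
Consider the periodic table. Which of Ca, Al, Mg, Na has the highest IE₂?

Na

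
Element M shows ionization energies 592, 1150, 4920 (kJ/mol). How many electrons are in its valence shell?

2

Look for the largest jump between consecutive ionization energies: IE3/IE2 ≈ 4.3, far larger than any earlier ratio.
That jump marks the point where a core electron is being removed. So the atom has 2 valence electrons.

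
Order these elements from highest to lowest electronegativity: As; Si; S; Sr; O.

Smaller atoms with higher effective nuclear charge are more electronegative.
Here both period and group differ, so the two effects have to be weighed against each other.
Si > Sr: relative to Sr, both the across-period and down-group shifts push Si's electronegativity up.
As > Si: the two effects oppose for this pair; the across-period effect wins (2.18 vs 1.90).
S > As: relative to As, both the across-period and down-group shifts push S's electronegativity up.
O > S: they share group 16; the group trend gives O the larger value.
Tabulated electronegativity (Pauling): O 3.44, Si 1.90, S 2.58, As 2.18, Sr 0.95.
So from highest to lowest: O > S > As > Si > Sr.

O > S > As > Si > Sr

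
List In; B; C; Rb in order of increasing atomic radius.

Atomic radius shrinks across a period as nuclear charge pulls the same shell inward, and grows down a group as new shells are added.
Here both period and group differ, so the two effects have to be weighed against each other.
B > C: B lies to the left of C in period 2, so the across-period effect alone puts B larger.
In > B: In sits below B in group 13, so the down-group effect alone puts In larger.
Rb > In: both are in period 5; the period trend gives Rb the larger value.
For reference (pm): B 85, C 75, Rb 210, In 142.
So from smallest to largest: C < B < In < Rb.

C < B < In < Rb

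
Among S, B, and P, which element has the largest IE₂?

After 1 electron has been removed, what remains? S⁺ still has 5 valence electrons; B⁺ still has 2 valence electrons; P⁺ still has 4 valence electrons.
All are still removing valence electrons, so compare the +1 ions as you would atoms: IE_2 generally rises across a period (higher Z_eff) and falls down a group (larger shell), subject to the usual subshell exceptions.
Valence configurations: S⁺ [Ne]3s²3p³, B⁺ [He]2s², P⁺ [Ne]3s²3p².
The numbers (kJ/mol): S 2252, B 2427, P 1907.
Hence IE_2: P < S < B.

B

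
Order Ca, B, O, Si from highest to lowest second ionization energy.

Consider each +1 ion: Ca⁺ still has 1 valence electron; B⁺ still has 2 valence electrons; O⁺ still has 5 valence electrons; Si⁺ still has 3 valence electrons.
All are still removing valence electrons, so compare the +1 ions as you would atoms: IE_2 generally rises across a period (higher Z_eff) and falls down a group (larger shell), subject to the usual subshell exceptions.
Valence configurations: Ca⁺ [Ar]4s¹, B⁺ [He]2s², O⁺ [He]2s²2p³, Si⁺ [Ne]3s²3p¹.
Approximate IE_2 values (kJ/mol): Ca 1145, B 2427, O 3388, Si 1577.
Hence IE_2: Ca < Si < B < O.

O > B > Si > Ca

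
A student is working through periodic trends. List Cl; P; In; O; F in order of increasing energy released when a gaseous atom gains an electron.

O is in period 2, group 16; F is in period 2, group 17; P is in period 3, group 15; Cl is in period 3, group 17; In is in period 5, group 13.
Adding an electron releases more energy for atoms nearer the top right (short of the noble gases).
Neither a single period nor a single group — weigh both effects.
P > In: relative to In, both the across-period and down-group shifts push P's electron affinity up.
O > P: both effects reinforce here, so O is clearly the higher of the two.
F > O: F lies to the right of O in period 2, so the across-period effect alone puts F higher.
Cl > F: this pair runs against the simple trend — see the exception note.
Note the exception: Cl has a higher electron affinity than F, contrary to the simple trend — F's small 2p subshell makes the incoming electron feel strong e⁻–e⁻ repulsion, so Cl actually releases more energy on gaining an electron.
For reference (kJ/mol): O 141, F 328, P 72, Cl 349, In 29.
So from lowest to highest: In < P < O < F < Cl.

In, P, O, F, Cl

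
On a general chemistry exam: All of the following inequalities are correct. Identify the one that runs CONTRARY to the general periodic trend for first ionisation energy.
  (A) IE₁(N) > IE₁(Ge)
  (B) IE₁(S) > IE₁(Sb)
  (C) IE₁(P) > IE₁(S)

(C)

The general trend: first ionisation energy increases across a period and decreases down a group.
(A) N (period 2, group 15) vs Ge (period 4, group 14): the stated order agrees with the simple trend.
(B) S (period 3, group 16) vs Sb (period 5, group 15): the stated order agrees with the simple trend.
(C) P (period 3, group 15) vs S (period 3, group 16): the stated order contradicts the simple trend.
The exception is (C): S (3p⁴) ionizes more easily than half-filled P (3p³) because the paired 3p electron in S is pushed out by e⁻–e⁻ repulsion.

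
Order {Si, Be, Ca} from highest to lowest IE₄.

Be > Ca > Si

Consider each +3 ion: Si³⁺ still has 1 valence electron; Be³⁺ is already 1 electron into the core; Ca³⁺ is already 1 electron into the core.
Core electrons are held far more tightly than valence electrons, so Ca and Be top the IE_4 order.
Approximate IE_4 values (kJ/mol): Si 4356, Be 21007, Ca 6491.
Hence IE_4: Si < Ca < Be.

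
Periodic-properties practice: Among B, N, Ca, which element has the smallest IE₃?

B

Consider each +2 ion: B²⁺ still has 1 valence electron; N²⁺ still has 3 valence electrons; Ca²⁺ is the bare [Ar] core.
Pulling an electron out of a noble-gas core costs far more than removing a remaining valence electron, so Ca sits at the high end of IE_3.
Valence configurations: B²⁺ [He]2s¹, N²⁺ [He]2s²2p¹.
The numbers (kJ/mol): B 3660, N 4578, Ca 4912.
Hence IE_3: B < N < Ca.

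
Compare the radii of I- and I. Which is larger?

Forming I- adds 1 electron to I. More electron–electron repulsion in the same shell, with unchanged nuclear charge, lets the cloud expand.
An anion is larger than its parent atom: I- > I.

I-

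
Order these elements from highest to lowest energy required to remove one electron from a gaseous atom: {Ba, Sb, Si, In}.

IE₁ increases left→right with effective nuclear charge and decreases top→bottom as the valence shell moves farther out.
These span different periods and groups, so the two trends combine.
In > Ba: relative to Ba, both the across-period and down-group shifts push In's first ionization energy up.
Si > In: both effects reinforce here, so Si is clearly the higher of the two.
Sb > Si: the two effects oppose for this pair; the across-period effect wins (831 vs 786 kJ/mol).
Tabulated first ionization energy (kJ/mol): Si 786, In 558, Sb 831, Ba 503.
So from highest to lowest: Sb > Si > In > Ba.

Sb > Si > In > Ba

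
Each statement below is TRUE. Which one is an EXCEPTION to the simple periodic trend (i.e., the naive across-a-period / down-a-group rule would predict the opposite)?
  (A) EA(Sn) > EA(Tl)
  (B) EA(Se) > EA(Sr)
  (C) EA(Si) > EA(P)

(C)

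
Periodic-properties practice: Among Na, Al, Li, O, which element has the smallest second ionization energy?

Al

After 1 electron has been removed, what remains? Na⁺ is the bare [Ne] core; Al⁺ still has 2 valence electrons; Li⁺ is the bare [He] core; O⁺ still has 5 valence electrons.
Breaking into a closed-shell core is much more expensive than removing a leftover valence electron — Na and Li have the largest IE_2 here.
Valence configurations: Al⁺ [Ne]3s², O⁺ [He]2s²2p³.
The numbers (kJ/mol): Na 4562, Al 1817, Li 7298, O 3388.
Overall IE_2 order: Al < O < Na < Li.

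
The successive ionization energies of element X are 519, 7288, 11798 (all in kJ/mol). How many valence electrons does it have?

1

Look for the largest jump between consecutive ionization energies: IE2/IE1 ≈ 14.0, far larger than any earlier ratio.
That jump marks the point where a core electron is being removed. So the atom has 1 valence electron.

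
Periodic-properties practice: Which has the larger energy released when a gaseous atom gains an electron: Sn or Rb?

Rb is in period 5, group 1; Sn is in period 5, group 14.
Atoms with high Z_eff and room in the valence shell (especially the halogens) have the most exothermic electron affinities.
All lie in period 5, so electron affinity increases left to right.
So Sn has the larger energy released when a gaseous atom gains an electron (Sn > Rb).

Sn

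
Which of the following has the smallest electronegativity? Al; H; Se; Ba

H is in period 1, group 1; Al is in period 3, group 13; Se is in period 4, group 16; Ba is in period 6, group 2.
EN rises left→right (higher Z_eff, smaller atoms) and falls top→bottom (larger, more shielded atoms).
Here both period and group differ, so the two effects have to be weighed against each other.
Al > Ba: relative to Ba, both the across-period and down-group shifts push Al's electronegativity up.
H > Al: period and group pull opposite ways; the down-group shift dominates (2.20 vs 1.61).
Se > H: period and group pull opposite ways; the across-period shift dominates (2.55 vs 2.20).
Tabulated electronegativity (Pauling): H 2.20, Al 1.61, Se 2.55, Ba 0.89.
The smallest electronegativity among these belongs to Ba.

Ba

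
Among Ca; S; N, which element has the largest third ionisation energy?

After 2 electrons have been removed, what remains? Ca²⁺ is the bare [Ar] core; S²⁺ still has 4 valence electrons; N²⁺ still has 3 valence electrons.
Pulling an electron out of a noble-gas core costs far more than removing a remaining valence electron, so Ca sits at the high end of IE_3.
Valence configurations: S²⁺ [Ne]3s²3p², N²⁺ [He]2s²2p¹.
Approximate IE_3 values (kJ/mol): Ca 4912, S 3357, N 4578.
So the third ionization energies run S < N < Ca.

Ca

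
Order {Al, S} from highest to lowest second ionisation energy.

S > Al

Consider each +1 ion: Al⁺ still has 2 valence electrons; S⁺ still has 5 valence electrons.
All are still removing valence electrons, so compare the +1 ions as you would atoms: IE_2 generally rises across a period (higher Z_eff) and falls down a group (larger shell), subject to the usual subshell exceptions.
Valence configurations: Al⁺ [Ne]3s², S⁺ [Ne]3s²3p³.
Approximate IE_2 values (kJ/mol): Al 1817, S 2252.
So the second ionization energies run Al < S.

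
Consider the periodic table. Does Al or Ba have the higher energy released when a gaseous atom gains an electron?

Al

Atoms with high Z_eff and room in the valence shell (especially the halogens) have the most exothermic electron affinities.
These span different periods and groups, so the two trends combine.
Al > Ba: relative to Ba, both the across-period and down-group shifts push Al's electron affinity up.
Tabulated electron affinity (kJ/mol): Al 42, Ba 14.
So Al has the higher energy released when a gaseous atom gains an electron (Al > Ba).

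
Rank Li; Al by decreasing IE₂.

Consider each +1 ion: Li⁺ is the bare [He] core; Al⁺ still has 2 valence electrons.
Core electrons are held far more tightly than valence electrons, so Li tops the IE_2 order.
Approximate IE_2 values (kJ/mol): Li 7298, Al 1817.
Putting it together, IE_2: Al < Li.

Li > Al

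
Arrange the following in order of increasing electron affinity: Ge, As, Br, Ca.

Ca is in period 4, group 2; Ge is in period 4, group 14; As is in period 4, group 15; Br is in period 4, group 17.
Atoms with high Z_eff and room in the valence shell (especially the halogens) have the most exothermic electron affinities.
All lie in period 4; the across-period trend (electron affinity increases left to right) applies, with the exception below.
Note the exception: Ge has a higher electron affinity than As, contrary to the simple trend — adding an electron to As's half-filled 4p³ is unfavourable, so Ge (4p²) has the more exothermic EA.
Tabulated electron affinity (kJ/mol): Ca 2, Ge 119, As 78, Br 325.
So from lowest to highest: Ca < As < Ge < Br.

Ca, As, Ge, Br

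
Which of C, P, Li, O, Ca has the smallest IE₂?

IE_2 is the cost of taking one more electron from the +1 cation: C⁺ still has 3 valence electrons; P⁺ still has 4 valence electrons; Li⁺ is the bare [He] core; O⁺ still has 5 valence electrons; Ca⁺ still has 1 valence electron.
Breaking into a closed-shell core is much more expensive than removing a leftover valence electron — Li has the largest IE_2 here.
Valence configurations: C⁺ [He]2s²2p¹, P⁺ [Ne]3s²3p², O⁺ [He]2s²2p³, Ca⁺ [Ar]4s¹.
Tabulated IE_2 (kJ/mol): C 2353, P 1907, Li 7298, O 3388, Ca 1145.
Overall IE_2 order: Ca < P < C < O < Li.

Ca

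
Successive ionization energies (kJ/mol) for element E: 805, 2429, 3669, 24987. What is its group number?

Look for the largest jump between consecutive ionization energies: IE4/IE3 ≈ 6.8, far larger than any earlier ratio.
That jump marks the point where a core electron is being removed. So the atom has 3 valence electrons.
A main-group element with 3 valence electrons is in group 13.

Group 13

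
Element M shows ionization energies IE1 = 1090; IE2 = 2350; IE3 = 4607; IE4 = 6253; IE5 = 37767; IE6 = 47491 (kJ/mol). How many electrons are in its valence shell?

Look for the largest jump between consecutive ionization energies: IE5/IE4 ≈ 6.0, far larger than any earlier ratio.
That jump marks the point where a core electron is being removed. So the atom has 4 valence electrons.

4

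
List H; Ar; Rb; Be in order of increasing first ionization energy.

H is in period 1, group 1; Be is in period 2, group 2; Ar is in period 3, group 18; Rb is in period 5, group 1.
IE₁ increases left→right with effective nuclear charge and decreases top→bottom as the valence shell moves farther out.
Here both period and group differ, so the two effects have to be weighed against each other.
Be > Rb: relative to Rb, both the across-period and down-group shifts push Be's first ionization energy up.
H > Be: period and group pull opposite ways; the down-group shift dominates (1312 vs 900 kJ/mol).
Ar > H: the two effects oppose for this pair; the across-period effect wins (1521 vs 1312 kJ/mol).
Tabulated first ionization energy (kJ/mol): H 1312, Be 900, Ar 1521, Rb 403.
So from lowest to highest: Rb < Be < H < Ar.

Rb, Be, H, Ar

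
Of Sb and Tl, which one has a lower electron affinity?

Sb is in period 5, group 15; Tl is in period 6, group 13.
EA tends to increase across a period and decrease down a group, though the pattern is less regular than for IE or radius.
Neither a single period nor a single group — weigh both effects.
Sb > Tl: both effects reinforce here, so Sb is clearly the higher of the two.
Tabulated electron affinity (kJ/mol): Sb 103, Tl 19.
So Tl has the lower electron affinity (Tl < Sb).

Tl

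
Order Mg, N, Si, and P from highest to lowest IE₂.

N > P > Si > Mg

Consider each +1 ion: Mg⁺ still has 1 valence electron; N⁺ still has 4 valence electrons; Si⁺ still has 3 valence electrons; P⁺ still has 4 valence electrons.
All are still removing valence electrons, so compare the +1 ions as you would atoms: IE_2 generally rises across a period (higher Z_eff) and falls down a group (larger shell), subject to the usual subshell exceptions.
Valence configurations: Mg⁺ [Ne]3s¹, N⁺ [He]2s²2p², Si⁺ [Ne]3s²3p¹, P⁺ [Ne]3s²3p².
Tabulated IE_2 (kJ/mol): Mg 1451, N 2856, Si 1577, P 1907.
So the second ionization energies run Mg < Si < P < N.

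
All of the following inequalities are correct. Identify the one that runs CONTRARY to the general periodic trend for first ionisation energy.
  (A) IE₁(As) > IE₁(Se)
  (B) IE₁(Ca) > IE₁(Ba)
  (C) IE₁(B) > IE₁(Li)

(A)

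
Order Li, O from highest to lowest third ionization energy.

The third ionization energy removes an electron from the +2 ion. For each element: Li²⁺ is already 1 electron into the core; O²⁺ still has 4 valence electrons.
Pulling an electron out of a noble-gas core costs far more than removing a remaining valence electron, so Li sits at the high end of IE_3.
Approximate IE_3 values (kJ/mol): Li 11815, O 5300.
Overall IE_3 order: O < Li.

Li > O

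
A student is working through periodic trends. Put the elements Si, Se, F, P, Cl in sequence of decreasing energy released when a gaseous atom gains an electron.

Cl, F, Se, Si, P

F is in period 2, group 17; Si is in period 3, group 14; P is in period 3, group 15; Cl is in period 3, group 17; Se is in period 4, group 16.
EA tends to increase across a period and decrease down a group, though the pattern is less regular than for IE or radius.
These span different periods and groups, so the two trends combine.
Si > P: this pair runs against the simple trend — see the exception note.
Se > Si: period and group pull opposite ways; the across-period shift dominates (195 vs 134 kJ/mol).
F > Se: both effects reinforce here, so F is clearly the higher of the two.
Cl > F: this pair runs against the simple trend — see the exception note.
Note the exception: Si has a higher electron affinity than P, contrary to the simple trend — adding an electron to P's half-filled 3p³ is unfavourable, so Si (3p²) has the more exothermic EA.
Note the exception: Cl has a higher electron affinity than F, contrary to the simple trend — F's small 2p subshell makes the incoming electron feel strong e⁻–e⁻ repulsion, so Cl actually releases more energy on gaining an electron.
Approximate values (kJ/mol): F 328, Si 134, P 72, Cl 349, Se 195.
So from highest to lowest: Cl > F > Se > Si > P.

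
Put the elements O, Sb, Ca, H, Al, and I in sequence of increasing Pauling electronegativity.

Ca < Al < Sb < H < I < O

Electronegativity increases across a period and decreases down a group, tracking effective nuclear charge and atomic size.
Here both period and group differ, so the two effects have to be weighed against each other.
Al > Ca: both effects reinforce here, so Al is clearly the higher of the two.
Sb > Al: the two effects oppose for this pair; the across-period effect wins (2.05 vs 1.61).
H > Sb: period and group pull opposite ways; the down-group shift dominates (2.20 vs 2.05).
I > H: the two effects oppose for this pair; the across-period effect wins (2.66 vs 2.20).
O > I: the two effects oppose for this pair; the down-group effect wins (3.44 vs 2.66).
Tabulated electronegativity (Pauling): H 2.20, O 3.44, Al 1.61, Ca 1.00, Sb 2.05, I 2.66.
So from lowest to highest: Ca < Al < Sb < H < I < O.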